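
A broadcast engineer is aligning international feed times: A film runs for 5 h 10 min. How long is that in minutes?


Hours: 5
Minutes: 10
Convert hours to minutes: 5 x 60 = 300
Add remaining minutes: 300 + 10 = 310

310


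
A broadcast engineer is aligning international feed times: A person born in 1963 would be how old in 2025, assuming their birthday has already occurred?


Birth year: 1963
Current year: 2025
Age = current year - birth year
Age = 2025 - 1963 = 62

62


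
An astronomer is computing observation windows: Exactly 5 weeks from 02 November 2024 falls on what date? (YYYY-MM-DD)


Start: 2024-11-02
Weeks to add: 5
Convert to days: 5 x 7 = 35 days
Add 35 days to 2024-11-02
Result: 2024-12-07

2024-12-07


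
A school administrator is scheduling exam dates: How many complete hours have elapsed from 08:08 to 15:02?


Start: 08:08
End: 15:02
Hour difference: 15 - 8 = 7 hours
Minute difference: 2 - 8 = -6 minutes
Total minutes: 414
Complete hours: 414 / 60 = 6 (remainder 54)

6


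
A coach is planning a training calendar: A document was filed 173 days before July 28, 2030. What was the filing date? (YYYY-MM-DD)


Start: 2030-07-28
Subtracting 173 days
Days already passed in July: 28
After going back through July: 145 more days to subtract
June 2030: 30 days, 115 remaining
May 2030: 31 days, 84 remaining
April 2030: 30 days, 54 remaining
March 2030: 31 days, 23 remaining
Result: 2030-02-05

2030-02-05


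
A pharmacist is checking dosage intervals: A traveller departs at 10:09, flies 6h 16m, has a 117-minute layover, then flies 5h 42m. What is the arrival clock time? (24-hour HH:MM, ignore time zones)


Depart: 10:09
Leg 1: +376 min -> 16:25
Layover: +117 min -> 18:22
Leg 2: +342 min -> 00:04
Total travel: 835 minutes = 13h 55m
Arrival: 00:04

00:04


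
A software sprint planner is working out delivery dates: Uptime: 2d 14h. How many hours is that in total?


Days: 2
Extra hours: 14
Hours per day: 24
Days to hours: 2 x 24 = 48
Total: 48 + 14 = 62

62


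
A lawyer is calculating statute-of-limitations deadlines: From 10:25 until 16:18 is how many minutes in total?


Start time: 10:25 = 625 minutes from midnight
End time: 16:18 = 978 minutes from midnight
Difference: 978 - 625 = 353 minutes
That is 5 hours and 53 minutes

353


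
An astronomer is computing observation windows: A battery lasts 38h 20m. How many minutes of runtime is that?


Hours: 38
Extra minutes: 20
Minutes per hour: 60
Hours to minutes: 38 x 60 = 2280
Total: 2280 + 20 = 2300

2300


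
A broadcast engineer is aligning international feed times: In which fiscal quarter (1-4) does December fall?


Month: December (month 12)
Q1: January-March (months 1-3)
Q2: April-June (months 4-6)
Q3: July-September (months 7-9)
Q4: October-December (months 10-12)
Month 12 falls in Q4

4


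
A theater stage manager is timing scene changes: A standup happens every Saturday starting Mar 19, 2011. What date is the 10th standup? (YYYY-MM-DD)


First occurrence: 2011-03-19 (occurrence 1)
Each occurrence is 7 days after the previous.
Occurrence 10 is 9 weeks after the first.
9 weeks = 63 days
2011-03-19 + 63 days = 2011-05-21

2011-05-21


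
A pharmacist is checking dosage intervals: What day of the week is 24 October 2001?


Date: 2001-10-24
January 1, 2001 is a Monday
Day of year: 297
Offset from Jan 1: 296 days
296 mod 7 = 2
Result: Wednesday

Wednesday


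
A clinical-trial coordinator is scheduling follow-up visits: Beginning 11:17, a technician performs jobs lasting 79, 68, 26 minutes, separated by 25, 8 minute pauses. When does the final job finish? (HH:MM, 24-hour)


Start: 11:17 = 677 min from midnight
  after task 1 (79 min): 12:36
  after break (25 min): 13:01
  after task 2 (68 min): 14:09
  after break (8 min): 14:17
  after task 3 (26 min): 14:43
Total elapsed: 206 minutes
End time: 14:43

14:43


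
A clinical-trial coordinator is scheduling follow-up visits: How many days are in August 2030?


Month: August
Year: 2030
August is a 31-day month
Total: 31 days

31


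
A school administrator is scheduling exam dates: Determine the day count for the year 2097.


Year: 2097
Check leap year rules:
Divisible by 4? No
2097 is not a leap year
Days: 365

365


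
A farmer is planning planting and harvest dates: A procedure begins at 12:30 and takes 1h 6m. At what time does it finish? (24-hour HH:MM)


Start time: 12:30
Adding: 1 hours 6 minutes
Minutes: 30 + 6 = 36
Hours: 12 + 1 + 0 = 13
Result: 13:36

13:36


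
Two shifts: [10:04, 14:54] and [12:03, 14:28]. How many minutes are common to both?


Interval A: [604, 894] minutes from midnight
Interval B: [723, 868] minutes from midnight
Overlap start = max(604, 723) = 723
Overlap end = min(894, 868) = 868
Overlap = 868 - 723 = 145 minutes

145


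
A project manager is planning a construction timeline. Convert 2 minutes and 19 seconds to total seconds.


Minutes: 2
Extra seconds: 19
Seconds per minute: 60
Minutes to seconds: 2 x 60 = 120
Total: 120 + 19 = 139

139


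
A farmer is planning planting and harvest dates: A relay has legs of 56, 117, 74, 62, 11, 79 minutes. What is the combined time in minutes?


Durations: 56, 117, 74, 62, 11, 79
Running sum: 56
+ 117 = 173
+ 74 = 247
+ 62 = 309
+ 11 = 320
+ 79 = 399
Total duration: 399 minutes
That is 6 hours and 39 minutes

399


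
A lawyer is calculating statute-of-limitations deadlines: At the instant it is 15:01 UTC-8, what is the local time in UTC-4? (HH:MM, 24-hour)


Local time: 15:01 at UTC-8 (offset -8h)
Target zone: UTC-4 (offset -4h)
Difference: -4 - (-8) = 4 hours
Calculation: 15 + (4) = 19
Result: 19:01

19:01


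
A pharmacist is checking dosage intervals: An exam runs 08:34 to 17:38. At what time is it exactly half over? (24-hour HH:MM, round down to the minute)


Start time: 08:34 = 514 minutes from midnight
End time: 17:38 = 1058 minutes from midnight
Sum: 514 + 1058 = 1572
Midpoint: 1572 / 2 = 786 minutes
Convert: 786 / 60 = 13 hours, 6 minutes
Result: 13:06

13:06


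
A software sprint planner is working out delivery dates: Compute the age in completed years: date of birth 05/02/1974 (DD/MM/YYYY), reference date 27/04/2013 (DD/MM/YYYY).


Birth: 1974-02-05
Reference: 2013-04-27
Year difference: 2013 - 1974 = 39
Has birthday (02-05) occurred by 04-27? Yes
Age in full years: 39

39


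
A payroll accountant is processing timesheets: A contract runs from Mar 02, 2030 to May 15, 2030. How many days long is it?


Start date: 2030-03-02
End date: 2030-05-15
Mar 2030: +30 days
Apr 2030: +30 days
May 2030: +14 days
Total: 74 days

74


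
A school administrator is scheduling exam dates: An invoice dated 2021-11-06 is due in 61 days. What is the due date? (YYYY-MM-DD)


Start: 2021-11-06
Adding 61 days
Days remaining in November: 24
After November: 37 days still to add
December 2021: 31 days, 6 remaining
January 2022 has 31 days, need 6
Result: 2022-01-06

2022-01-06


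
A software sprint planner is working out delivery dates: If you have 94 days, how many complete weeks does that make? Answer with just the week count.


Total days: 94
Days per week: 7
Division: 94 / 7 = 13 remainder 3
Complete weeks: 13
Remaining days: 3

13


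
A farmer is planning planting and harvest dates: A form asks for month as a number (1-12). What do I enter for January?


Calendar month order:
1. January <--
2. February
January is month number 1

1


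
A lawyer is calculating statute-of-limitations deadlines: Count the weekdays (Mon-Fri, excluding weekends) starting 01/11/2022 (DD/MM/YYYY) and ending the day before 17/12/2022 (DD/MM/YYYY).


Start: 2022-11-01 (Tuesday)
End (exclusive): 2022-12-17 (Saturday)
Total calendar days: 46
Full weeks: 46 // 7 = 6 -> 30 weekdays
Remaining 4 days starting on Tuesday:
  Tue(w), Wed(w), Thu(w), Fri(w) -> 4 weekdays
Total business days: 30 + 4 = 34

34


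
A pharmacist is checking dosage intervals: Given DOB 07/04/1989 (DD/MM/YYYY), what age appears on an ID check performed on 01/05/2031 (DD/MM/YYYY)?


Birth: 1989-04-07
Reference: 2031-05-01
Year difference: 2031 - 1989 = 42
Has birthday (04-07) occurred by 05-01? Yes
Age in full years: 42

42


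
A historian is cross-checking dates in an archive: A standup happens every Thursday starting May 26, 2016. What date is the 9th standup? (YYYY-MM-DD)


First occurrence: 2016-05-26 (occurrence 1)
Each occurrence is 7 days after the previous.
Occurrence 9 is 8 weeks after the first.
8 weeks = 56 days
2016-05-26 + 56 days = 2016-07-21

2016-07-21


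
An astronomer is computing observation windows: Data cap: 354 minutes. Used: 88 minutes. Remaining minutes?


Total budget: 354 minutes
Time used: 88 minutes
Remaining: 354 - 88 = 266 minutes
Percent used: 24.9%
Percent remaining: 75.1%

266


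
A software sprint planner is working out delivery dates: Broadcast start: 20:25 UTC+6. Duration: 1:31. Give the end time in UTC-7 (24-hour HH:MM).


Start: 20:25 in UTC+6
Step 1 - add duration:
  minutes: 25 + 31 = 56
  hours: 20 + 1 + 0 = 21
  end in UTC+6: 21:56
Step 2 - convert UTC+6 -> UTC-7:
  offset difference: -7 - (6) = -13 hours
  21 + (-13) = 8 -> mod 24 = 8
Result: 08:56 in UTC-7

08:56


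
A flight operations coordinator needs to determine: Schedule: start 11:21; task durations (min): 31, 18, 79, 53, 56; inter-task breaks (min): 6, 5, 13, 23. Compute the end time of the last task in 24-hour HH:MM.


Start: 11:21 = 681 min from midnight
  after task 1 (31 min): 11:52
  after break (6 min): 11:58
  after task 2 (18 min): 12:16
  after break (5 min): 12:21
  after task 3 (79 min): 13:40
  after break (13 min): 13:53
  after task 4 (53 min): 14:46
  after break (23 min): 15:09
  after task 5 (56 min): 16:05
Total elapsed: 284 minutes
End time: 16:05

16:05


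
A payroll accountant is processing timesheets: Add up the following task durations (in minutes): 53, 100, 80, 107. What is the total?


Durations: 53, 100, 80, 107
Running sum: 53
+ 100 = 153
+ 80 = 233
+ 107 = 340
Total duration: 340 minutes
That is 5 hours and 40 minutes

340


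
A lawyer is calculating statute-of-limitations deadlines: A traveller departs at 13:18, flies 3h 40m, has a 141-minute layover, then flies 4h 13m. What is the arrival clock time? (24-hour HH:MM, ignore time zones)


Depart: 13:18
Leg 1: +220 min -> 16:58
Layover: +141 min -> 19:19
Leg 2: +253 min -> 23:32
Total travel: 614 minutes = 10h 14m
Arrival: 23:32

23:32


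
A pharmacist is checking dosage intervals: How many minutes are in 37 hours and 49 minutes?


Hours: 37
Extra minutes: 49
Minutes per hour: 60
Hours to minutes: 37 x 60 = 2220
Total: 2220 + 49 = 2269

2269


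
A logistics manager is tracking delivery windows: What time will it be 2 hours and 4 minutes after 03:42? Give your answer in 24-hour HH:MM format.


Start time: 03:42
Adding: 2 hours 4 minutes
Minutes: 42 + 4 = 46
Hours: 3 + 2 + 0 = 5
Result: 05:46

05:46


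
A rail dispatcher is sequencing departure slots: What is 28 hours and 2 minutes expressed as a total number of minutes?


Hours: 28
Minutes: 2
Convert hours to minutes: 28 x 60 = 1680
Add remaining minutes: 1680 + 2 = 1682

1682


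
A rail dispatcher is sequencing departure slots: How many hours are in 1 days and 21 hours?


Days: 1
Extra hours: 21
Hours per day: 24
Days to hours: 1 x 24 = 24
Total: 24 + 21 = 45

45


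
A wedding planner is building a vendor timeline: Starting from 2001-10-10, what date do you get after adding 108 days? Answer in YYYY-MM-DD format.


Start: 2001-10-10
Adding 108 days
Days remaining in October: 21
After October: 87 days still to add
November 2001: 30 days, 57 remaining
December 2001: 31 days, 26 remaining
January 2002 has 31 days, need 26
Result: 2002-01-26

2002-01-26


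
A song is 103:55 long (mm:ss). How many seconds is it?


Minutes: 103
Extra seconds: 55
Seconds per minute: 60
Minutes to seconds: 103 x 60 = 6180
Total: 6180 + 55 = 6235

6235


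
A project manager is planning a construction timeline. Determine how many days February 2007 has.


Month: February
Year: 2007
2007 is not a leap year
February has 28 days
Total: 28 days

28


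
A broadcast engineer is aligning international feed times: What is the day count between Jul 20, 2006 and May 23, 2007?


Start date: 2006-07-20
End date: 2007-05-23
Jul 2006: +12 days
Aug 2006: +31 days
Sep 2006: +30 days
... (8 more months)
Total: 307 days

307


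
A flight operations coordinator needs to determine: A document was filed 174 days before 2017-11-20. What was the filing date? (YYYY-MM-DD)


Start: 2017-11-20
Subtracting 174 days
Days already passed in November: 20
After going back through November: 154 more days to subtract
October 2017: 31 days, 123 remaining
September 2017: 30 days, 93 remaining
August 2017: 31 days, 62 remaining
July 2017: 31 days, 31 remaining
Result: 2017-05-30

2017-05-30


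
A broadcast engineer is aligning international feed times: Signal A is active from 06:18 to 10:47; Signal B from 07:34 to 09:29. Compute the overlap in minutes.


Interval A: [378, 647] minutes from midnight
Interval B: [454, 569] minutes from midnight
Overlap start = max(378, 454) = 454
Overlap end = min(647, 569) = 569
Overlap = 569 - 454 = 115 minutes

115


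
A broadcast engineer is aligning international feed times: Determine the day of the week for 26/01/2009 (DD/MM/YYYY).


Date: 2009-01-26
January 1, 2009 is a Thursday
Day of year: 26
Offset from Jan 1: 25 days
25 mod 7 = 4
Result: Monday

Monday


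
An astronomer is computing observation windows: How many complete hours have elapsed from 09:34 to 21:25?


Start: 09:34
End: 21:25
Hour difference: 21 - 9 = 12 hours
Minute difference: 25 - 34 = -9 minutes
Total minutes: 711
Complete hours: 711 / 60 = 11 (remainder 51)

11


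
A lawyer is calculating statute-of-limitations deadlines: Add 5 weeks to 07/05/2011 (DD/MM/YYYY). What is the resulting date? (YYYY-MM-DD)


Start: 2011-05-07
Weeks to add: 5
Convert to days: 5 x 7 = 35 days
Add 35 days to 2011-05-07
Result: 2011-06-11

2011-06-11


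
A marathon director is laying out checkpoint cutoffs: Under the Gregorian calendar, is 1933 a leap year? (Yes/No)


Year: 1933
Divisible by 4? 1933 / 4 = 483.25 -> No
Not divisible by 4, so NOT a leap year

No


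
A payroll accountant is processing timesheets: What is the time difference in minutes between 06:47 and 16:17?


Start time: 06:47 = 407 minutes from midnight
End time: 16:17 = 977 minutes from midnight
Difference: 977 - 407 = 570 minutes
That is 9 hours and 30 minutes

570


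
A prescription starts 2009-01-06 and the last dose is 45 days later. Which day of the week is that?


Start: 2009-01-06 (Tuesday)
Step 1 - find target date: add 45 days
  2009-01-06 + 45 days = 2009-02-20
Step 2 - day of week:
  45 mod 7 = 3
  Tuesday + 3 days -> Friday
Result: Friday (2009-02-20)

Friday


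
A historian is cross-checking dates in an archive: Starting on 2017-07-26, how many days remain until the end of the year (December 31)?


Start: July 26, 2017
End: December 31, 2017
Days left in July: 5
August: 31
September: 30
October: 31
November: 30
... plus remaining months
Sum of remaining months: 153
Total: 5 + 153 = 158

158


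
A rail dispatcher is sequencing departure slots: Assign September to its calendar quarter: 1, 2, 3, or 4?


Month: September (month 9)
Q1: January-March (months 1-3)
Q2: April-June (months 4-6)
Q3: July-September (months 7-9)
Q4: October-December (months 10-12)
Month 9 falls in Q3

3


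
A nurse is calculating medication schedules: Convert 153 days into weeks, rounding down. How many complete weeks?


Total days: 153
Days per week: 7
Division: 153 / 7 = 21 remainder 6
Complete weeks: 21
Remaining days: 6

21


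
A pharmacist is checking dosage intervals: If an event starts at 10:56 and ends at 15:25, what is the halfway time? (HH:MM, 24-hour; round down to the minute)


Start time: 10:56 = 656 minutes from midnight
End time: 15:25 = 925 minutes from midnight
Sum: 656 + 925 = 1581
Midpoint: 1581 / 2 = 790 minutes
Convert: 790 / 60 = 13 hours, 10 minutes
Result: 13:10

13:10


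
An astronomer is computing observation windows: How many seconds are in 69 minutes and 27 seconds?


Minutes: 69
Seconds: 27
Convert minutes to seconds: 69 x 60 = 4140
Add remaining seconds: 4140 + 27 = 4167

4167


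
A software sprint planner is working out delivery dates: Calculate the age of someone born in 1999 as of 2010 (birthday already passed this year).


Birth year: 1999
Current year: 2010
Age = current year - birth year
Age = 2010 - 1999 = 11

11


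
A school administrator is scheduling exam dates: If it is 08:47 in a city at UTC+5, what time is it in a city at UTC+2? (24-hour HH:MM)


Local time: 08:47 at UTC+5 (offset 5h)
Target zone: UTC+2 (offset 2h)
Difference: 2 - (5) = -3 hours
Calculation: 8 + (-3) = 5
Result: 05:47

05:47


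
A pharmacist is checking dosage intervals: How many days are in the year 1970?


Year: 1970
Check leap year rules:
Divisible by 4? No
1970 is not a leap year
Days: 365

365


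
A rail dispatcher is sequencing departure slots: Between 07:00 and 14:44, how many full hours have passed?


Start: 07:00
End: 14:44
Hour difference: 14 - 7 = 7 hours
Minute difference: 44 - 0 = 44 minutes
Total minutes: 464
Complete hours: 464 / 60 = 7 (remainder 44)

7


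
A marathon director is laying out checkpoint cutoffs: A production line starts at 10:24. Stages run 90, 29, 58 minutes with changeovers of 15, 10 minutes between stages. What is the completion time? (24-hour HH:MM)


Start: 10:24 = 624 min from midnight
  after task 1 (90 min): 11:54
  after break (15 min): 12:09
  after task 2 (29 min): 12:38
  after break (10 min): 12:48
  after task 3 (58 min): 13:46
Total elapsed: 202 minutes
End time: 13:46

13:46


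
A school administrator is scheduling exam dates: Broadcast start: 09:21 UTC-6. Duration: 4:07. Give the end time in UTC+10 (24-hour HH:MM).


Start: 09:21 in UTC-6
Step 1 - add duration:
  minutes: 21 + 7 = 28
  hours: 9 + 4 + 0 = 13
  end in UTC-6: 13:28
Step 2 - convert UTC-6 -> UTC+10:
  offset difference: 10 - (-6) = 16 hours
  13 + (16) = 29 -> mod 24 = 5
Result: 05:28 in UTC+10

05:28


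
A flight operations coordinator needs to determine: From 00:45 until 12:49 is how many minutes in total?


Start time: 00:45 = 45 minutes from midnight
End time: 12:49 = 769 minutes from midnight
Difference: 769 - 45 = 724 minutes
That is 12 hours and 4 minutes

724


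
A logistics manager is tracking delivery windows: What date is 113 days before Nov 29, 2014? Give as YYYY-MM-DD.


Start: 2014-11-29
Subtracting 113 days
Days already passed in November: 29
After going back through November: 84 more days to subtract
October 2014: 31 days, 53 remaining
September 2014: 30 days, 23 remaining
August 2014 has 31 days, need 23
Result: 2014-08-08

2014-08-08


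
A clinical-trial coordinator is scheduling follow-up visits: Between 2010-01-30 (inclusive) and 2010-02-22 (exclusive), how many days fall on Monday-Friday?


Start: 2010-01-30 (Saturday)
End (exclusive): 2010-02-22 (Monday)
Total calendar days: 23
Full weeks: 23 // 7 = 3 -> 15 weekdays
Remaining 2 days starting on Saturday:
  Sat(-), Sun(-) -> 0 weekdays
Total business days: 15 + 0 = 15

15


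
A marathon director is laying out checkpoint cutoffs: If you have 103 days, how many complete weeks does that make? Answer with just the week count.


Total days: 103
Days per week: 7
Division: 103 / 7 = 14 remainder 5
Complete weeks: 14
Remaining days: 5

14


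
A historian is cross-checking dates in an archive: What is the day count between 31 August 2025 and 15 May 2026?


Start date: 2025-08-31
End date: 2026-05-15
Aug 2025: +1 days
Sep 2025: +30 days
Oct 2025: +31 days
... (7 more months)
Total: 257 days

257


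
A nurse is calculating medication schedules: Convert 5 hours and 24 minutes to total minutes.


Hours: 5
Minutes: 24
Convert hours to minutes: 5 x 60 = 300
Add remaining minutes: 300 + 24 = 324

324


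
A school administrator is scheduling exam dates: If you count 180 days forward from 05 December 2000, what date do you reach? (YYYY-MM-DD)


Start: 2000-12-05
Adding 180 days
Days remaining in December: 26
After December: 154 days still to add
January 2001: 31 days, 123 remaining
February 2001: 28 days, 95 remaining
March 2001: 31 days, 64 remaining
April 2001: 30 days, 34 remaining
Result: 2001-06-03

2001-06-03


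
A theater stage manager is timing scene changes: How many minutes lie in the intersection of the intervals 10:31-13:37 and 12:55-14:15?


Interval A: [631, 817] minutes from midnight
Interval B: [775, 855] minutes from midnight
Overlap start = max(631, 775) = 775
Overlap end = min(817, 855) = 817
Overlap = 817 - 775 = 42 minutes

42


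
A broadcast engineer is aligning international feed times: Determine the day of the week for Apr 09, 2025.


Date: 2025-04-09
January 1, 2025 is a Wednesday
Day of year: 99
Offset from Jan 1: 98 days
98 mod 7 = 0
Result: Wednesday

Wednesday


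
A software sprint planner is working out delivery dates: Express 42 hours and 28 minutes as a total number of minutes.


Hours: 42
Extra minutes: 28
Minutes per hour: 60
Hours to minutes: 42 x 60 = 2520
Total: 2520 + 28 = 2548

2548


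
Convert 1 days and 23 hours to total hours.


Days: 1
Extra hours: 23
Hours per day: 24
Days to hours: 1 x 24 = 24
Total: 24 + 23 = 47

47


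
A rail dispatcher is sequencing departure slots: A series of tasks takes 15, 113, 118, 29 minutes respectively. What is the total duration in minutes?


Durations: 15, 113, 118, 29
Running sum: 15
+ 113 = 128
+ 118 = 246
+ 29 = 275
Total duration: 275 minutes
That is 4 hours and 35 minutes

275


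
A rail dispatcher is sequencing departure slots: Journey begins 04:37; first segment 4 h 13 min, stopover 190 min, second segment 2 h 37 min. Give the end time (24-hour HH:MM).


Depart: 04:37
Leg 1: +253 min -> 08:50
Layover: +190 min -> 12:00
Leg 2: +157 min -> 14:37
Total travel: 600 minutes = 10h 0m
Arrival: 14:37

14:37


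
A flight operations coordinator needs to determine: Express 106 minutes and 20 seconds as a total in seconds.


Minutes: 106
Seconds: 20
Convert minutes to seconds: 106 x 60 = 6360
Add remaining seconds: 6360 + 20 = 6380

6380


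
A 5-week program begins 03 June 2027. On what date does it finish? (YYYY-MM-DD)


Start: 2027-06-03
Weeks to add: 5
Convert to days: 5 x 7 = 35 days
Add 35 days to 2027-06-03
Result: 2027-07-08

2027-07-08


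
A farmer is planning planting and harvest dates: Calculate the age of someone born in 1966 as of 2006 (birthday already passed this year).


Birth year: 1966
Current year: 2006
Age = current year - birth year
Age = 2006 - 1966 = 40

40


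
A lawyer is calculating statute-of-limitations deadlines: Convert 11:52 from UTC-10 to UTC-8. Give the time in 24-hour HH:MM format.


Local time: 11:52 at UTC-10 (offset -10h)
Target zone: UTC-8 (offset -8h)
Difference: -8 - (-10) = 2 hours
Calculation: 11 + (2) = 13
Result: 13:52

13:52


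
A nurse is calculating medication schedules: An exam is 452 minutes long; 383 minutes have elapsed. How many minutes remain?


Total budget: 452 minutes
Time used: 383 minutes
Remaining: 452 - 383 = 69 minutes
Percent used: 84.7%
Percent remaining: 15.3%

69


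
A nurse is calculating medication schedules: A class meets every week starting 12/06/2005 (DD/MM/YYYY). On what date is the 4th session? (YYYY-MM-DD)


First occurrence: 2005-06-12 (occurrence 1)
Each occurrence is 7 days after the previous.
Occurrence 4 is 3 weeks after the first.
3 weeks = 21 days
2005-06-12 + 21 days = 2005-07-03

2005-07-03


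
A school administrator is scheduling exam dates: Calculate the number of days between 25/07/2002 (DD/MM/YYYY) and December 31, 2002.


Start: July 25, 2002
End: December 31, 2002
Days left in July: 6
August: 31
September: 30
October: 31
November: 30
... plus remaining months
Sum of remaining months: 153
Total: 6 + 153 = 159

159


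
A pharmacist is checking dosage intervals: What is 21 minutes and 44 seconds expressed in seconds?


Minutes: 21
Extra seconds: 44
Seconds per minute: 60
Minutes to seconds: 21 x 60 = 1260
Total: 1260 + 44 = 1304

1304


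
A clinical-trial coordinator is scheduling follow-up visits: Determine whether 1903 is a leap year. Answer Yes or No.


Year: 1903
Divisible by 4? 1903 / 4 = 475.75 -> No
Not divisible by 4, so NOT a leap year

No


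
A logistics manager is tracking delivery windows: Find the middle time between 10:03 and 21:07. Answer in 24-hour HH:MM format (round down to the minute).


Start time: 10:03 = 603 minutes from midnight
End time: 21:07 = 1267 minutes from midnight
Sum: 603 + 1267 = 1870
Midpoint: 1870 / 2 = 935 minutes
Convert: 935 / 60 = 15 hours, 35 minutes
Result: 15:35

15:35


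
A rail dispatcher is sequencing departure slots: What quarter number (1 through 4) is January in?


Month: January (month 1)
Q1: January-March (months 1-3)
Q2: April-June (months 4-6)
Q3: July-September (months 7-9)
Q4: October-December (months 10-12)
Month 1 falls in Q1

1


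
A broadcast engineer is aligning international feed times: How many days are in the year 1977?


Year: 1977
Check leap year rules:
Divisible by 4? No
1977 is not a leap year
Days: 365

365


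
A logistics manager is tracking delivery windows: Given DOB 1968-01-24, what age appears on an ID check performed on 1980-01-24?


Birth: 1968-01-24
Reference: 1980-01-24
Year difference: 1980 - 1968 = 12
Has birthday (01-24) occurred by 01-24? Yes
Age in full years: 12

12


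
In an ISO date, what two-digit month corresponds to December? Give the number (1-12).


Calendar month order:
11. November
12. December <--
December is month number 12

12


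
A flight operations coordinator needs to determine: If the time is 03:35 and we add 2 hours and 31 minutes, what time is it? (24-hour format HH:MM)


Start time: 03:35
Adding: 2 hours 31 minutes
Minutes: 35 + 31 = 66
Minute overflow: 66 >= 60, so carry 1 hour, minutes = 6
Hours: 3 + 2 + 1 = 6
Result: 06:06

06:06


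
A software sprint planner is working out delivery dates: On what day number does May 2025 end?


Month: May
Year: 2025
May is a 31-day month
Total: 31 days

31


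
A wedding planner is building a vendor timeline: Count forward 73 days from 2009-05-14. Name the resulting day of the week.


Start: 2009-05-14 (Thursday)
Step 1 - find target date: add 73 days
  2009-05-14 + 73 days = 2009-07-26
Step 2 - day of week:
  73 mod 7 = 3
  Thursday + 3 days -> Sunday
Result: Sunday (2009-07-26)

Sunday


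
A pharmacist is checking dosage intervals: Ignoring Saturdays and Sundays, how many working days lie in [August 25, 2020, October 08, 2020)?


Start: 2020-08-25 (Tuesday)
End (exclusive): 2020-10-08 (Thursday)
Total calendar days: 44
Full weeks: 44 // 7 = 6 -> 30 weekdays
Remaining 2 days starting on Tuesday:
  Tue(w), Wed(w) -> 2 weekdays
Total business days: 30 + 2 = 32

32


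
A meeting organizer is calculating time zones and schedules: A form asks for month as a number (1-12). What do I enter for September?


Calendar month order:
8. August
9. September <--
10. October
September is month number 9

9


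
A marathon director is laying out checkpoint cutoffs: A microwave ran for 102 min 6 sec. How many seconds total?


Minutes: 102
Extra seconds: 6
Seconds per minute: 60
Minutes to seconds: 102 x 60 = 6120
Total: 6120 + 6 = 6126

6126


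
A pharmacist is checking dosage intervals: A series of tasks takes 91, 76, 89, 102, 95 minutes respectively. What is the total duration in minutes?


Durations: 91, 76, 89, 102, 95
Running sum: 91
+ 76 = 167
+ 89 = 256
+ 102 = 358
+ 95 = 453
Total duration: 453 minutes
That is 7 hours and 33 minutes

453


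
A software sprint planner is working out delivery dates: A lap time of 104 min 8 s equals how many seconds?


Minutes: 104
Seconds: 8
Convert minutes to seconds: 104 x 60 = 6240
Add remaining seconds: 6240 + 8 = 6248

6248


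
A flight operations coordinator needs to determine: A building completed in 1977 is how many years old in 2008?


Birth year: 1977
Current year: 2008
Age = current year - birth year
Age = 2008 - 1977 = 31

31


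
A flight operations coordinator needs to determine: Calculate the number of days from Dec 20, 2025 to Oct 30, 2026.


Start date: 2025-12-20
End date: 2026-10-30
Dec 2025: +12 days
Jan 2026: +31 days
Feb 2026: +28 days
... (8 more months)
Total: 314 days

314


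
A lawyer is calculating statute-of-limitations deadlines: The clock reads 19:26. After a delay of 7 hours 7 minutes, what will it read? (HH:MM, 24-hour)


Start time: 19:26
Adding: 7 hours 7 minutes
Minutes: 26 + 7 = 33
Hours: 19 + 7 + 0 = 26
Hour wraparound: 26 mod 24 = 2
Result: 02:33

02:33


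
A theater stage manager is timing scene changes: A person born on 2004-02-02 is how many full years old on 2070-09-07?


Birth: 2004-02-02
Reference: 2070-09-07
Year difference: 2070 - 2004 = 66
Has birthday (02-02) occurred by 09-07? Yes
Age in full years: 66

66


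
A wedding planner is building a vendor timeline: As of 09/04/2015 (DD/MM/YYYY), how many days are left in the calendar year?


Start: April 09, 2015
End: December 31, 2015
Days left in April: 21
May: 31
June: 30
July: 31
August: 31
... plus remaining months
Sum of remaining months: 245
Total: 21 + 245 = 266

266


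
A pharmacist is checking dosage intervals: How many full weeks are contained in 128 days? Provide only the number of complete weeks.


Total days: 128
Days per week: 7
Division: 128 / 7 = 18 remainder 2
Complete weeks: 18
Remaining days: 2

18


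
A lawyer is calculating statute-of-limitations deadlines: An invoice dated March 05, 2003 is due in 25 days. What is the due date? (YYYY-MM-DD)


Start: 2003-03-05
Adding 25 days
Days remaining in March: 26
Result: 2003-03-30

2003-03-30


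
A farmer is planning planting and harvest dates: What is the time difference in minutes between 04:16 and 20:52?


Start time: 04:16 = 256 minutes from midnight
End time: 20:52 = 1252 minutes from midnight
Difference: 1252 - 256 = 996 minutes
That is 16 hours and 36 minutes

996


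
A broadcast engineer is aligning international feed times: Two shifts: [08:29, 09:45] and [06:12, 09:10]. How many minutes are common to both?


Interval A: [509, 585] minutes from midnight
Interval B: [372, 550] minutes from midnight
Overlap start = max(509, 372) = 509
Overlap end = min(585, 550) = 550
Overlap = 550 - 509 = 41 minutes

41


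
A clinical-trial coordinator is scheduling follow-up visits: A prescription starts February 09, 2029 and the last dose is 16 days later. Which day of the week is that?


Start: 2029-02-09 (Friday)
Step 1 - find target date: add 16 days
  2029-02-09 + 16 days = 2029-02-25
Step 2 - day of week:
  16 mod 7 = 2
  Friday + 2 days -> Sunday
Result: Sunday (2029-02-25)

Sunday


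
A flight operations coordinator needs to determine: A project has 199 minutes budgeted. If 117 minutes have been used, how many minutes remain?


Total budget: 199 minutes
Time used: 117 minutes
Remaining: 199 - 117 = 82 minutes
Percent used: 58.8%
Percent remaining: 41.2%

82


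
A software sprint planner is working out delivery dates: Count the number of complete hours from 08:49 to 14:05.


Start: 08:49
End: 14:05
Hour difference: 14 - 8 = 6 hours
Minute difference: 5 - 49 = -44 minutes
Total minutes: 316
Complete hours: 316 / 60 = 5 (remainder 16)

5


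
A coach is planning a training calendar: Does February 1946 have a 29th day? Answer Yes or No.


Year: 1946
Divisible by 4? 1946 / 4 = 486.5 -> No
Not divisible by 4, so NOT a leap year

No


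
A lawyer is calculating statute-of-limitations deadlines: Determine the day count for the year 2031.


Year: 2031
Check leap year rules:
Divisible by 4? No
2031 is not a leap year
Days: 365

365


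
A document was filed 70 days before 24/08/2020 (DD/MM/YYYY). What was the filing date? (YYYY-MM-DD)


Start: 2020-08-24
Subtracting 70 days
Days already passed in August: 24
After going back through August: 46 more days to subtract
July 2020: 31 days, 15 remaining
June 2020 has 30 days, need 15
Result: 2020-06-15

2020-06-15


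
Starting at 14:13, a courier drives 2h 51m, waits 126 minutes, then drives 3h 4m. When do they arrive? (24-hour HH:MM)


Depart: 14:13
Leg 1: +171 min -> 17:04
Layover: +126 min -> 19:10
Leg 2: +184 min -> 22:14
Total travel: 481 minutes = 8h 1m
Arrival: 22:14

22:14


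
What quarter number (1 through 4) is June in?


Month: June (month 6)
Q1: January-March (months 1-3)
Q2: April-June (months 4-6)
Q3: July-September (months 7-9)
Q4: October-December (months 10-12)
Month 6 falls in Q2

2


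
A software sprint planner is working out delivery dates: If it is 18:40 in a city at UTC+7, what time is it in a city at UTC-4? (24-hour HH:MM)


Local time: 18:40 at UTC+7 (offset 7h)
Target zone: UTC-4 (offset -4h)
Difference: -4 - (7) = -11 hours
Calculation: 18 + (-11) = 7
Result: 07:40

07:40


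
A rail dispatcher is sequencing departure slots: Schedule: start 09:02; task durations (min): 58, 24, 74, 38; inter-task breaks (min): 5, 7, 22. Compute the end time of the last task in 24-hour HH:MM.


Start: 09:02 = 542 min from midnight
  after task 1 (58 min): 10:00
  after break (5 min): 10:05
  after task 2 (24 min): 10:29
  after break (7 min): 10:36
  after task 3 (74 min): 11:50
  after break (22 min): 12:12
  after task 4 (38 min): 12:50
Total elapsed: 228 minutes
End time: 12:50

12:50


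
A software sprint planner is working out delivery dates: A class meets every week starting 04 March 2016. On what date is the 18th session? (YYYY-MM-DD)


First occurrence: 2016-03-04 (occurrence 1)
Each occurrence is 7 days after the previous.
Occurrence 18 is 17 weeks after the first.
17 weeks = 119 days
2016-03-04 + 119 days = 2016-07-01

2016-07-01


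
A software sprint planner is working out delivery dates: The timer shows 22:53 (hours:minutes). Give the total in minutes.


Hours: 22
Minutes: 53
Convert hours to minutes: 22 x 60 = 1320
Add remaining minutes: 1320 + 53 = 1373

1373


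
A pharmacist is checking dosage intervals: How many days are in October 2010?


Month: October
Year: 2010
October is a 31-day month
Total: 31 days

31


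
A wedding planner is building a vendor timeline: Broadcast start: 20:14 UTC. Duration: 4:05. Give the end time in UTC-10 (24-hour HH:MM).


Start: 20:14 in UTC
Step 1 - add duration:
  minutes: 14 + 5 = 19
  hours: 20 + 4 + 0 = 24
  end in UTC: 00:19
Step 2 - convert UTC -> UTC-10:
  offset difference: -10 - (0) = -10 hours
  0 + (-10) = -10 -> mod 24 = 14
Result: 14:19 in UTC-10

14:19


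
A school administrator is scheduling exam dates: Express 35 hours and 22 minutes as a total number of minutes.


Hours: 35
Extra minutes: 22
Minutes per hour: 60
Hours to minutes: 35 x 60 = 2100
Total: 2100 + 22 = 2122

2122


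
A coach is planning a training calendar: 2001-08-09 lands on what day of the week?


Date: 2001-08-09
January 1, 2001 is a Monday
Day of year: 221
Offset from Jan 1: 220 days
220 mod 7 = 3
Result: Thursday

Thursday


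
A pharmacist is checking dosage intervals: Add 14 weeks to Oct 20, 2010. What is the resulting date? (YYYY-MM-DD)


Start: 2010-10-20
Weeks to add: 14
Convert to days: 14 x 7 = 98 days
Add 98 days to 2010-10-20
Result: 2011-01-26

2011-01-26


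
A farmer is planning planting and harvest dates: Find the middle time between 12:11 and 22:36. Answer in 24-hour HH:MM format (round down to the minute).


Start time: 12:11 = 731 minutes from midnight
End time: 22:36 = 1356 minutes from midnight
Sum: 731 + 1356 = 2087
Midpoint: 2087 / 2 = 1043 minutes
Convert: 1043 / 60 = 17 hours, 23 minutes
Result: 17:23

17:23


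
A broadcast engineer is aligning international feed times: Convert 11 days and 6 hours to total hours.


Days: 11
Extra hours: 6
Hours per day: 24
Days to hours: 11 x 24 = 264
Total: 264 + 6 = 270

270


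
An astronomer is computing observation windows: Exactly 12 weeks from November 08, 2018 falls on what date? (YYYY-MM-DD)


Start: 2018-11-08
Weeks to add: 12
Convert to days: 12 x 7 = 84 days
Add 84 days to 2018-11-08
Result: 2019-01-31

2019-01-31


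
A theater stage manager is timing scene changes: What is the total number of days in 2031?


Year: 2031
Check leap year rules:
Divisible by 4? No
2031 is not a leap year
Days: 365

365


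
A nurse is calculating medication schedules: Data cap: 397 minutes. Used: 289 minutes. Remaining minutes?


Total budget: 397 minutes
Time used: 289 minutes
Remaining: 397 - 289 = 108 minutes
Percent used: 72.8%
Percent remaining: 27.2%

108


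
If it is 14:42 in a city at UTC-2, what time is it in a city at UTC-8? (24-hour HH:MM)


Local time: 14:42 at UTC-2 (offset -2h)
Target zone: UTC-8 (offset -8h)
Difference: -8 - (-2) = -6 hours
Calculation: 14 + (-6) = 8
Result: 08:42

08:42


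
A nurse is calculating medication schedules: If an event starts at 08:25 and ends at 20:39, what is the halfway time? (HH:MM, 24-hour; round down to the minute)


Start time: 08:25 = 505 minutes from midnight
End time: 20:39 = 1239 minutes from midnight
Sum: 505 + 1239 = 1744
Midpoint: 1744 / 2 = 872 minutes
Convert: 872 / 60 = 14 hours, 32 minutes
Result: 14:32

14:32


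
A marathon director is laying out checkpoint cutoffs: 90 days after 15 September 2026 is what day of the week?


Start: 2026-09-15 (Tuesday)
Step 1 - find target date: add 90 days
  2026-09-15 + 90 days = 2026-12-14
Step 2 - day of week:
  90 mod 7 = 6
  Tuesday + 6 days -> Monday
Result: Monday (2026-12-14)

Monday


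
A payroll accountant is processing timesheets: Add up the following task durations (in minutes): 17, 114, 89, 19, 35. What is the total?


Durations: 17, 114, 89, 19, 35
Running sum: 17
+ 114 = 131
+ 89 = 220
+ 19 = 239
+ 35 = 274
Total duration: 274 minutes
That is 4 hours and 34 minutes

274


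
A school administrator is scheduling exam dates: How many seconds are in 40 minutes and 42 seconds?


Minutes: 40
Extra seconds: 42
Seconds per minute: 60
Minutes to seconds: 40 x 60 = 2400
Total: 2400 + 42 = 2442

2442


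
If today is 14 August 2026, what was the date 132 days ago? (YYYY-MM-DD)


Start: 2026-08-14
Subtracting 132 days
Days already passed in August: 14
After going back through August: 118 more days to subtract
July 2026: 31 days, 87 remaining
June 2026: 30 days, 57 remaining
May 2026: 31 days, 26 remaining
April 2026 has 30 days, need 26
Result: 2026-04-04

2026-04-04


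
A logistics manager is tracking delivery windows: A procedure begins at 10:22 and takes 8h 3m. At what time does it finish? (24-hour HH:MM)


Start time: 10:22
Adding: 8 hours 3 minutes
Minutes: 22 + 3 = 25
Hours: 10 + 8 + 0 = 18
Result: 18:25

18:25


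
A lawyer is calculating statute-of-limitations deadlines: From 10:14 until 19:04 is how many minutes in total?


Start time: 10:14 = 614 minutes from midnight
End time: 19:04 = 1144 minutes from midnight
Difference: 1144 - 614 = 530 minutes
That is 8 hours and 50 minutes

530


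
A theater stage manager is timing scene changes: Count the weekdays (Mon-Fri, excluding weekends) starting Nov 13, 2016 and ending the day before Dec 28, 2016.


Start: 2016-11-13 (Sunday)
End (exclusive): 2016-12-28 (Wednesday)
Total calendar days: 45
Full weeks: 45 // 7 = 6 -> 30 weekdays
Remaining 3 days starting on Sunday:
  Sun(-), Mon(w), Tue(w) -> 2 weekdays
Total business days: 30 + 2 = 32

32


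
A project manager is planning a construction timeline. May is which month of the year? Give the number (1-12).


Calendar month order:
4. April
5. May <--
6. June
May is month number 5

5
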